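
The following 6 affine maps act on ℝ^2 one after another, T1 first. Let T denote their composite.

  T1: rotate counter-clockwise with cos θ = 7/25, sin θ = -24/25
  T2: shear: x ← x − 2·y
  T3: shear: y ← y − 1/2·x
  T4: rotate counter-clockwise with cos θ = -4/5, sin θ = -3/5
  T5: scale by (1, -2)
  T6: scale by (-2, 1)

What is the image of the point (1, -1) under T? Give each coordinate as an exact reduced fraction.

T(p) = (681/125, -158/125)

T1 rotate counter-clockwise with cos θ = 7/25, sin θ = -24/25: (1, -1) → (-17/25, -31/25)
T2 shear: x ← x − 2·y: (-17/25, -31/25) → (9/5, -31/25)
T3 shear: y ← y − 1/2·x: (9/5, -31/25) → (9/5, -107/50)
T4 rotate counter-clockwise with cos θ = -4/5, sin θ = -3/5: (9/5, -107/50) → (-681/250, 79/125)
T5 scale by (1, -2): (-681/250, 79/125) → (-681/250, -158/125)
T6 scale by (-2, 1): (-681/250, -158/125) → (681/125, -158/125)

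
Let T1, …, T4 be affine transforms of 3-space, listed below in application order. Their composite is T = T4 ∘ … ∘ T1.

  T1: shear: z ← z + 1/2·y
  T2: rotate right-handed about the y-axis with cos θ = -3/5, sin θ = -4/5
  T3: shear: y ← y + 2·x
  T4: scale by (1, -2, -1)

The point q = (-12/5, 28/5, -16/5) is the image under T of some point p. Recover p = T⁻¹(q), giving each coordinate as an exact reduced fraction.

T1 = [1 0 0 0; 0 1 0 0; 0 1/2 1 0; 0 0 0 1]
T2·T1 = [-3/5 -2/5 -4/5 0; 0 1 0 0; 4/5 -3/10 -3/5 0; 0 0 0 1]
T3·…·T1 = [-3/5 -2/5 -4/5 0; -6/5 1/5 -8/5 0; 4/5 -3/10 -3/5 0; 0 0 0 1]
T4·…·T1 = [-3/5 -2/5 -4/5 0; 12/5 -2/5 16/5 0; -4/5 3/10 3/5 0; 0 0 0 1]
det M = 2; M⁻¹ = [-3/5 0 -4/5 0; -2 -1/2 0 0; 1/5 1/4 3/5 0; 0 0 0 1]
M⁻¹ · (-12/5, 28/5, -16/5)ᵀ = (4, 2, -1)ᵀ

p = (4, 2, -1)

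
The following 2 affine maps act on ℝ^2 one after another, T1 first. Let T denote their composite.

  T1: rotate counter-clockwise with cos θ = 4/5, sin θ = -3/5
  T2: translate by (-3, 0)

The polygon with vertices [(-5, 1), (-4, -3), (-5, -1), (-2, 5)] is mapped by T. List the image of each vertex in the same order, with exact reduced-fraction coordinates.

image vertices: (-32/5, 19/5), (-8, 0), (-38/5, 11/5), (-8/5, 26/5)

T1 rotate counter-clockwise with cos θ = 4/5, sin θ = -3/5: (-5, 1) → (-17/5, 19/5); (-4, -3) → (-5, 0); (-5, -1) → (-23/5, 11/5); (-2, 5) → (7/5, 26/5)
T2 translate by (-3, 0): (-17/5, 19/5) → (-32/5, 19/5); (-5, 0) → (-8, 0); (-23/5, 11/5) → (-38/5, 11/5); (7/5, 26/5) → (-8/5, 26/5)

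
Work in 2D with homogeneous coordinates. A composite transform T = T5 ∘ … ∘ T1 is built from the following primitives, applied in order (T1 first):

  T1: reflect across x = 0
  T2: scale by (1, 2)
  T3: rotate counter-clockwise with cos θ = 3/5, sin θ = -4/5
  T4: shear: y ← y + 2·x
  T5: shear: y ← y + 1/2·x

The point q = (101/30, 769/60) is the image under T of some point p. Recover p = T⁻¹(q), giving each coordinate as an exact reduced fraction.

p = (3/2, 8/3)

T1 = [-1 0 0; 0 1 0; 0 0 1]
T2·T1 = [-1 0 0; 0 2 0; 0 0 1]
T3·…·T1 = [-3/5 8/5 0; 4/5 6/5 0; 0 0 1]
T4·…·T1 = [-3/5 8/5 0; -2/5 22/5 0; 0 0 1]
T5·…·T1 = [-3/5 8/5 0; -7/10 26/5 0; 0 0 1]
det M = -2; M⁻¹ = [-13/5 4/5 0; -7/20 3/10 0; 0 0 1]
M⁻¹ · (101/30, 769/60)ᵀ = (3/2, 8/3)ᵀ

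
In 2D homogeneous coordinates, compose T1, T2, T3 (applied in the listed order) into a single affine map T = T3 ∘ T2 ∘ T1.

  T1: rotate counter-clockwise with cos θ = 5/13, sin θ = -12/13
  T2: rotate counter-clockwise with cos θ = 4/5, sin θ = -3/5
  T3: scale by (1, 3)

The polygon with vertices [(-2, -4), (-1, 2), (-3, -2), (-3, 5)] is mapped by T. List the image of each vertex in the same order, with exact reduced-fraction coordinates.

image vertices: (-44/13, 114/13), (142/65, 93/65), (-6/5, 51/5), (363/65, 327/65)

T1 rotate counter-clockwise with cos θ = 5/13, sin θ = -12/13: (-2, -4) → (-58/13, 4/13); (-1, 2) → (19/13, 22/13); (-3, -2) → (-3, 2); (-3, 5) → (45/13, 61/13)
T2 rotate counter-clockwise with cos θ = 4/5, sin θ = -3/5: (-58/13, 4/13) → (-44/13, 38/13); (19/13, 22/13) → (142/65, 31/65); (-3, 2) → (-6/5, 17/5); (45/13, 61/13) → (363/65, 109/65)
T3 scale by (1, 3): (-44/13, 38/13) → (-44/13, 114/13); (142/65, 31/65) → (142/65, 93/65); (-6/5, 17/5) → (-6/5, 51/5); (363/65, 109/65) → (363/65, 327/65)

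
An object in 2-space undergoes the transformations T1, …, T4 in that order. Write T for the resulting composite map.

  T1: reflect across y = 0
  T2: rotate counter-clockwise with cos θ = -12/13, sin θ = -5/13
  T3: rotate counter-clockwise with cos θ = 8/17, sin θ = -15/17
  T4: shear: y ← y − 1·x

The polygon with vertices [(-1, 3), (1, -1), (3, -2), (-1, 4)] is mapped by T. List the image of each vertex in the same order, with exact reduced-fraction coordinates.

T1 reflect across y = 0: (-1, 3) → (-1, -3); (1, -1) → (1, 1); (3, -2) → (3, 2); (-1, 4) → (-1, -4)
T2 rotate counter-clockwise with cos θ = -12/13, sin θ = -5/13: (-1, -3) → (-3/13, 41/13); (1, 1) → (-7/13, -17/13); (3, 2) → (-2, -3); (-1, -4) → (-8/13, 53/13)
T3 rotate counter-clockwise with cos θ = 8/17, sin θ = -15/17: (-3/13, 41/13) → (591/221, 373/221); (-7/13, -17/13) → (-311/221, -31/221); (-2, -3) → (-61/17, 6/17); (-8/13, 53/13) → (43/13, 32/13)
T4 shear: y ← y − 1·x: (591/221, 373/221) → (591/221, -218/221); (-311/221, -31/221) → (-311/221, 280/221); (-61/17, 6/17) → (-61/17, 67/17); (43/13, 32/13) → (43/13, -11/13)

image vertices: (591/221, -218/221), (-311/221, 280/221), (-61/17, 67/17), (43/13, -11/13)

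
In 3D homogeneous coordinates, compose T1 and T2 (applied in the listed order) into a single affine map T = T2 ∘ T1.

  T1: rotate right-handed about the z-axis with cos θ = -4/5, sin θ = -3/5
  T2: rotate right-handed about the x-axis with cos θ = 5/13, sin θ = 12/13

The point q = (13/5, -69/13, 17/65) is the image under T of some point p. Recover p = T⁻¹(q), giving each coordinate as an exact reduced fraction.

p = (-1, 3, 5)

T1 = [-4/5 3/5 0 0; -3/5 -4/5 0 0; 0 0 1 0; 0 0 0 1]
T2·T1 = [-4/5 3/5 0 0; -3/13 -4/13 -12/13 0; -36/65 -48/65 5/13 0; 0 0 0 1]
det M = 1; M⁻¹ = [-4/5 -3/13 -36/65 0; 3/5 -4/13 -48/65 0; 0 -12/13 5/13 0; 0 0 0 1]
M⁻¹ · (13/5, -69/13, 17/65)ᵀ = (-1, 3, 5)ᵀ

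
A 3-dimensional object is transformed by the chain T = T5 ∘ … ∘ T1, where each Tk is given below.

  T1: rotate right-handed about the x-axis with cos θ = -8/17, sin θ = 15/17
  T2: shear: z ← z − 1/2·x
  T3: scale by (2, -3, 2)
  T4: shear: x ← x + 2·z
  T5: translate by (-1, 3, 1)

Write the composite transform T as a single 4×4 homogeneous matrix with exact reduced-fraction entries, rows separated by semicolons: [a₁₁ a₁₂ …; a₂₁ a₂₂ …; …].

T1 = [1 0 0 0; 0 -8/17 -15/17 0; 0 15/17 -8/17 0; 0 0 0 1]
T2·T1 = [1 0 0 0; 0 -8/17 -15/17 0; -1/2 15/17 -8/17 0; 0 0 0 1]
T3·…·T1 = [2 0 0 0; 0 24/17 45/17 0; -1 30/17 -16/17 0; 0 0 0 1]
T4·…·T1 = [0 60/17 -32/17 0; 0 24/17 45/17 0; -1 30/17 -16/17 0; 0 0 0 1]
T5·…·T1 = [0 60/17 -32/17 -1; 0 24/17 45/17 3; -1 30/17 -16/17 1; 0 0 0 1]

T = [0 60/17 -32/17 -1; 0 24/17 45/17 3; -1 30/17 -16/17 1; 0 0 0 1]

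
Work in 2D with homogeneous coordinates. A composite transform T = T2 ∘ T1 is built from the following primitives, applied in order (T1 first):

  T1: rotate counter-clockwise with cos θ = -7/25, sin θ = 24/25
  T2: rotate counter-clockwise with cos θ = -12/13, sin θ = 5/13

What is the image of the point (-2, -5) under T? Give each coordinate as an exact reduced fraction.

T1 rotate counter-clockwise with cos θ = -7/25, sin θ = 24/25: (-2, -5) → (134/25, -13/25)
T2 rotate counter-clockwise with cos θ = -12/13, sin θ = 5/13: (134/25, -13/25) → (-1543/325, 826/325)

T(p) = (-1543/325, 826/325)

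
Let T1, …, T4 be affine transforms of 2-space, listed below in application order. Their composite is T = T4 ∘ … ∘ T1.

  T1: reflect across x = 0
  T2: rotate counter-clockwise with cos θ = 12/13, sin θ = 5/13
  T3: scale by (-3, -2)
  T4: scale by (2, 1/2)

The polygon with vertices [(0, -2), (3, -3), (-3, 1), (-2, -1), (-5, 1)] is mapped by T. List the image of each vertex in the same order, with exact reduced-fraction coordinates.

image vertices: (-60/13, 24/13), (126/13, 51/13), (-186/13, -27/13), (-174/13, 2/13), (-330/13, -37/13)

T1 reflect across x = 0: (0, -2) → (0, -2); (3, -3) → (-3, -3); (-3, 1) → (3, 1); (-2, -1) → (2, -1); (-5, 1) → (5, 1)
T2 rotate counter-clockwise with cos θ = 12/13, sin θ = 5/13: (0, -2) → (10/13, -24/13); (-3, -3) → (-21/13, -51/13); (3, 1) → (31/13, 27/13); (2, -1) → (29/13, -2/13); (5, 1) → (55/13, 37/13)
T3 scale by (-3, -2): (10/13, -24/13) → (-30/13, 48/13); (-21/13, -51/13) → (63/13, 102/13); (31/13, 27/13) → (-93/13, -54/13); (29/13, -2/13) → (-87/13, 4/13); (55/13, 37/13) → (-165/13, -74/13)
T4 scale by (2, 1/2): (-30/13, 48/13) → (-60/13, 24/13); (63/13, 102/13) → (126/13, 51/13); (-93/13, -54/13) → (-186/13, -27/13); (-87/13, 4/13) → (-174/13, 2/13); (-165/13, -74/13) → (-330/13, -37/13)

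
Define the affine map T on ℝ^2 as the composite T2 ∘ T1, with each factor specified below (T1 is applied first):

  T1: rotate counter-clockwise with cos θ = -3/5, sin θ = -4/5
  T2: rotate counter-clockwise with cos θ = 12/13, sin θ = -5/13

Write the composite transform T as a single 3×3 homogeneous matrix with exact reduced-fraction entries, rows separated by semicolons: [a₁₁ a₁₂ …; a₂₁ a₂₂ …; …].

T1 = [-3/5 4/5 0; -4/5 -3/5 0; 0 0 1]
T2·T1 = [-56/65 33/65 0; -33/65 -56/65 0; 0 0 1]

T = [-56/65 33/65 0; -33/65 -56/65 0; 0 0 1]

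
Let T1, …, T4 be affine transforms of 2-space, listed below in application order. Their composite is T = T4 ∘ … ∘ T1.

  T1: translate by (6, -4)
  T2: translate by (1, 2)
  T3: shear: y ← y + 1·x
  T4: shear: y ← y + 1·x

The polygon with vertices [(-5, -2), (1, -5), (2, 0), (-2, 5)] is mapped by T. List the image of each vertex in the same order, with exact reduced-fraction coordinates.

T1 translate by (6, -4): (-5, -2) → (1, -6); (1, -5) → (7, -9); (2, 0) → (8, -4); (-2, 5) → (4, 1)
T2 translate by (1, 2): (1, -6) → (2, -4); (7, -9) → (8, -7); (8, -4) → (9, -2); (4, 1) → (5, 3)
T3 shear: y ← y + 1·x: (2, -4) → (2, -2); (8, -7) → (8, 1); (9, -2) → (9, 7); (5, 3) → (5, 8)
T4 shear: y ← y + 1·x: (2, -2) → (2, 0); (8, 1) → (8, 9); (9, 7) → (9, 16); (5, 8) → (5, 13)

image vertices: (2, 0), (8, 9), (9, 16), (5, 13)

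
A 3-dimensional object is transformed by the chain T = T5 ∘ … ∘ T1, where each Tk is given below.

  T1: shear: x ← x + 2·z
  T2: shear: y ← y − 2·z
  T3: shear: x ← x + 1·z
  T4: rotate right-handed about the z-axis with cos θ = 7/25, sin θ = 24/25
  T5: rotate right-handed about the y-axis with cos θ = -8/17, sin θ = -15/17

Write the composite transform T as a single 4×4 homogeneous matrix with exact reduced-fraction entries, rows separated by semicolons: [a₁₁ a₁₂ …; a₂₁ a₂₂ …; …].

T1 = [1 0 2 0; 0 1 0 0; 0 0 1 0; 0 0 0 1]
T2·T1 = [1 0 2 0; 0 1 -2 0; 0 0 1 0; 0 0 0 1]
T3·…·T1 = [1 0 3 0; 0 1 -2 0; 0 0 1 0; 0 0 0 1]
T4·…·T1 = [7/25 -24/25 69/25 0; 24/25 7/25 58/25 0; 0 0 1 0; 0 0 0 1]
T5·…·T1 = [-56/425 192/425 -927/425 0; 24/25 7/25 58/25 0; 21/85 -72/85 167/85 0; 0 0 0 1]

T = [-56/425 192/425 -927/425 0; 24/25 7/25 58/25 0; 21/85 -72/85 167/85 0; 0 0 0 1]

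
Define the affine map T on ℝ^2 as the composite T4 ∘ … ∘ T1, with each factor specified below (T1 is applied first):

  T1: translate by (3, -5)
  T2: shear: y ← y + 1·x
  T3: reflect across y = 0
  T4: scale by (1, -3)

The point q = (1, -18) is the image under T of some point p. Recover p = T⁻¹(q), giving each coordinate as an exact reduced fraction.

T1 = [1 0 3; 0 1 -5; 0 0 1]
T2·T1 = [1 0 3; 1 1 -2; 0 0 1]
T3·…·T1 = [1 0 3; -1 -1 2; 0 0 1]
T4·…·T1 = [1 0 3; 3 3 -6; 0 0 1]
det M = 3; M⁻¹ = [1 0 -3; -1 1/3 5; 0 0 1]
M⁻¹ · (1, -18)ᵀ = (-2, -2)ᵀ

p = (-2, -2)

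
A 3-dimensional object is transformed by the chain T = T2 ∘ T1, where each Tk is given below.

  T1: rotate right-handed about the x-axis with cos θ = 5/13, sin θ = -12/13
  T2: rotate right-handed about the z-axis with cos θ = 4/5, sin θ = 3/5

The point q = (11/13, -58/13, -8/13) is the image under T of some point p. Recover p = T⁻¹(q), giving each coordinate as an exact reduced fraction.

T1 = [1 0 0 0; 0 5/13 12/13 0; 0 -12/13 5/13 0; 0 0 0 1]
T2·T1 = [4/5 -3/13 -36/65 0; 3/5 4/13 48/65 0; 0 -12/13 5/13 0; 0 0 0 1]
det M = 1; M⁻¹ = [4/5 3/5 0 0; -3/13 4/13 -12/13 0; -36/65 48/65 5/13 0; 0 0 0 1]
M⁻¹ · (11/13, -58/13, -8/13)ᵀ = (-2, -1, -4)ᵀ

p = (-2, -1, -4)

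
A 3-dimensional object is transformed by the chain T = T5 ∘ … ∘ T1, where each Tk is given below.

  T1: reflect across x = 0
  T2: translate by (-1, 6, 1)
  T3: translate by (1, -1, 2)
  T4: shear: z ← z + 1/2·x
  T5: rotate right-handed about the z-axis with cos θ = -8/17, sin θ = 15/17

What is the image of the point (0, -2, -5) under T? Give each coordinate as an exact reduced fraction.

T(p) = (-45/17, -24/17, -2)

T1 reflect across x = 0: (0, -2, -5) → (0, -2, -5)
T2 translate by (-1, 6, 1): (0, -2, -5) → (-1, 4, -4)
T3 translate by (1, -1, 2): (-1, 4, -4) → (0, 3, -2)
T4 shear: z ← z + 1/2·x: (0, 3, -2) → (0, 3, -2)
T5 rotate right-handed about the z-axis with cos θ = -8/17, sin θ = 15/17: (0, 3, -2) → (-45/17, -24/17, -2)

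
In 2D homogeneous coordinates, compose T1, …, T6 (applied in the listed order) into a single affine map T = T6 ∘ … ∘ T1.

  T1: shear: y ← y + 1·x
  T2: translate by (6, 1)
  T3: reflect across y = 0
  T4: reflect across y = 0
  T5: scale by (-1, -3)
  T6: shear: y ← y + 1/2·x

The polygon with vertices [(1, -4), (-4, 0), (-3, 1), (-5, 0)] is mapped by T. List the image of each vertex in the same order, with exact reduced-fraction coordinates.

T1 shear: y ← y + 1·x: (1, -4) → (1, -3); (-4, 0) → (-4, -4); (-3, 1) → (-3, -2); (-5, 0) → (-5, -5)
T2 translate by (6, 1): (1, -3) → (7, -2); (-4, -4) → (2, -3); (-3, -2) → (3, -1); (-5, -5) → (1, -4)
T3 reflect across y = 0: (7, -2) → (7, 2); (2, -3) → (2, 3); (3, -1) → (3, 1); (1, -4) → (1, 4)
T4 reflect across y = 0: (7, 2) → (7, -2); (2, 3) → (2, -3); (3, 1) → (3, -1); (1, 4) → (1, -4)
T5 scale by (-1, -3): (7, -2) → (-7, 6); (2, -3) → (-2, 9); (3, -1) → (-3, 3); (1, -4) → (-1, 12)
T6 shear: y ← y + 1/2·x: (-7, 6) → (-7, 5/2); (-2, 9) → (-2, 8); (-3, 3) → (-3, 3/2); (-1, 12) → (-1, 23/2)

image vertices: (-7, 5/2), (-2, 8), (-3, 3/2), (-1, 23/2)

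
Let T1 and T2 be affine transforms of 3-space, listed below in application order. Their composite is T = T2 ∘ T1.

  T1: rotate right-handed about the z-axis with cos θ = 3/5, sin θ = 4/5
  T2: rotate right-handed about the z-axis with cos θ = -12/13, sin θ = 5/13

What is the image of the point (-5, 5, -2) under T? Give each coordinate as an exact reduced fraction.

T(p) = (89/13, -23/13, -2)

T1 rotate right-handed about the z-axis with cos θ = 3/5, sin θ = 4/5: (-5, 5, -2) → (-7, -1, -2)
T2 rotate right-handed about the z-axis with cos θ = -12/13, sin θ = 5/13: (-7, -1, -2) → (89/13, -23/13, -2)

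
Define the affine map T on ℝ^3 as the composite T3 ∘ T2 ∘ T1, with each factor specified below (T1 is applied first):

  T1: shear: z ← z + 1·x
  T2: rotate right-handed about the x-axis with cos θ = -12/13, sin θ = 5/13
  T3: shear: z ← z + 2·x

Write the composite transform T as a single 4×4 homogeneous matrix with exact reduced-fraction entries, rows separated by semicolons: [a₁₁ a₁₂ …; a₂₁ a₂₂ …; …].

T = [1 0 0 0; -5/13 -12/13 -5/13 0; 14/13 5/13 -12/13 0; 0 0 0 1]

T1 = [1 0 0 0; 0 1 0 0; 1 0 1 0; 0 0 0 1]
T2·T1 = [1 0 0 0; -5/13 -12/13 -5/13 0; -12/13 5/13 -12/13 0; 0 0 0 1]
T3·…·T1 = [1 0 0 0; -5/13 -12/13 -5/13 0; 14/13 5/13 -12/13 0; 0 0 0 1]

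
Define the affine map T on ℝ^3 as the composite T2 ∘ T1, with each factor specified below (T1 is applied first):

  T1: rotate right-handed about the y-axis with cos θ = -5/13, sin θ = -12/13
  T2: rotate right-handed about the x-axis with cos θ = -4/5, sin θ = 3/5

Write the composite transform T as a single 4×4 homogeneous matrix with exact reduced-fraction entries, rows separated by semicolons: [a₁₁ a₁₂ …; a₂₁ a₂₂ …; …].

T1 = [-5/13 0 -12/13 0; 0 1 0 0; 12/13 0 -5/13 0; 0 0 0 1]
T2·T1 = [-5/13 0 -12/13 0; -36/65 -4/5 3/13 0; -48/65 3/5 4/13 0; 0 0 0 1]

T = [-5/13 0 -12/13 0; -36/65 -4/5 3/13 0; -48/65 3/5 4/13 0; 0 0 0 1]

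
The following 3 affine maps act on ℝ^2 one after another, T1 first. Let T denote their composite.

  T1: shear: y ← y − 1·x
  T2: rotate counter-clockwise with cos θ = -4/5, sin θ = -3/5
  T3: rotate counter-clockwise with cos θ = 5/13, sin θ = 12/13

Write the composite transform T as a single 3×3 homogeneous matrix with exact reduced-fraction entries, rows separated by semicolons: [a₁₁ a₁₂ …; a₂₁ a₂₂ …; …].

T1 = [1 0 0; -1 1 0; 0 0 1]
T2·T1 = [-7/5 3/5 0; 1/5 -4/5 0; 0 0 1]
T3·…·T1 = [-47/65 63/65 0; -79/65 16/65 0; 0 0 1]

T = [-47/65 63/65 0; -79/65 16/65 0; 0 0 1]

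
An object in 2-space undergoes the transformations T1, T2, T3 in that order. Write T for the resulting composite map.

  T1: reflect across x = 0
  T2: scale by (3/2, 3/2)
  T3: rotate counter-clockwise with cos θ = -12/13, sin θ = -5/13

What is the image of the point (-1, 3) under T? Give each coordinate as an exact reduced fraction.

T(p) = (9/26, -123/26)

T1 reflect across x = 0: (-1, 3) → (1, 3)
T2 scale by (3/2, 3/2): (1, 3) → (3/2, 9/2)
T3 rotate counter-clockwise with cos θ = -12/13, sin θ = -5/13: (3/2, 9/2) → (9/26, -123/26)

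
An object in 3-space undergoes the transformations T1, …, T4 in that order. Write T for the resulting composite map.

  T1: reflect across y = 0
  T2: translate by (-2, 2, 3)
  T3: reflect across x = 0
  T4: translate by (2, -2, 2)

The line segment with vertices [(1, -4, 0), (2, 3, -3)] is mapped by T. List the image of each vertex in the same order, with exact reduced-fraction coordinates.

T1 reflect across y = 0: (1, -4, 0) → (1, 4, 0); (2, 3, -3) → (2, -3, -3)
T2 translate by (-2, 2, 3): (1, 4, 0) → (-1, 6, 3); (2, -3, -3) → (0, -1, 0)
T3 reflect across x = 0: (-1, 6, 3) → (1, 6, 3); (0, -1, 0) → (0, -1, 0)
T4 translate by (2, -2, 2): (1, 6, 3) → (3, 4, 5); (0, -1, 0) → (2, -3, 2)

image vertices: (3, 4, 5), (2, -3, 2)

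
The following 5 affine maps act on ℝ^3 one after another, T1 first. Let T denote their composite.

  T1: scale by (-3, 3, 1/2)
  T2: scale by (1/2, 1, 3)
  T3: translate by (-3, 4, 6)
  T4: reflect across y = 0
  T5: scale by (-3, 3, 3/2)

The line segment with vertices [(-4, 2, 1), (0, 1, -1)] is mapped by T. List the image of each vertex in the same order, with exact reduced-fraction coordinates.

T1 scale by (-3, 3, 1/2): (-4, 2, 1) → (12, 6, 1/2); (0, 1, -1) → (0, 3, -1/2)
T2 scale by (1/2, 1, 3): (12, 6, 1/2) → (6, 6, 3/2); (0, 3, -1/2) → (0, 3, -3/2)
T3 translate by (-3, 4, 6): (6, 6, 3/2) → (3, 10, 15/2); (0, 3, -3/2) → (-3, 7, 9/2)
T4 reflect across y = 0: (3, 10, 15/2) → (3, -10, 15/2); (-3, 7, 9/2) → (-3, -7, 9/2)
T5 scale by (-3, 3, 3/2): (3, -10, 15/2) → (-9, -30, 45/4); (-3, -7, 9/2) → (9, -21, 27/4)

image vertices: (-9, -30, 45/4), (9, -21, 27/4)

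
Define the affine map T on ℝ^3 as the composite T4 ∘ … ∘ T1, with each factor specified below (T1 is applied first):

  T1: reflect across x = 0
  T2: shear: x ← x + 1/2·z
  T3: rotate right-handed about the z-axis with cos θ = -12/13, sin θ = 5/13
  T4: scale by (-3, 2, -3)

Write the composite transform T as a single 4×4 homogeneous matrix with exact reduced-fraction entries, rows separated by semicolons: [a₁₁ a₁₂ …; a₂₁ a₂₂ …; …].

T1 = [-1 0 0 0; 0 1 0 0; 0 0 1 0; 0 0 0 1]
T2·T1 = [-1 0 1/2 0; 0 1 0 0; 0 0 1 0; 0 0 0 1]
T3·…·T1 = [12/13 -5/13 -6/13 0; -5/13 -12/13 5/26 0; 0 0 1 0; 0 0 0 1]
T4·…·T1 = [-36/13 15/13 18/13 0; -10/13 -24/13 5/13 0; 0 0 -3 0; 0 0 0 1]

T = [-36/13 15/13 18/13 0; -10/13 -24/13 5/13 0; 0 0 -3 0; 0 0 0 1]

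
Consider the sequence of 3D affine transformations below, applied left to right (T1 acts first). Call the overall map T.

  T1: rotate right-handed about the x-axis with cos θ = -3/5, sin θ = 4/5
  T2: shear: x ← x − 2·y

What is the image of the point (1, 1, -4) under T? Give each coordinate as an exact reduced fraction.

T(p) = (-21/5, 13/5, 16/5)

T1 rotate right-handed about the x-axis with cos θ = -3/5, sin θ = 4/5: (1, 1, -4) → (1, 13/5, 16/5)
T2 shear: x ← x − 2·y: (1, 13/5, 16/5) → (-21/5, 13/5, 16/5)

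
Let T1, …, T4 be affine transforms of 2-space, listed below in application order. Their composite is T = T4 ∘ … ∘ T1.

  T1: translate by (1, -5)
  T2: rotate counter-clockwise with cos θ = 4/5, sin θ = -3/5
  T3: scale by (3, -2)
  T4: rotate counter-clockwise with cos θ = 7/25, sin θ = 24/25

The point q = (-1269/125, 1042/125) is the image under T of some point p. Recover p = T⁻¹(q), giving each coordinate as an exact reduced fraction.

T1 = [1 0 1; 0 1 -5; 0 0 1]
T2·T1 = [4/5 3/5 -11/5; -3/5 4/5 -23/5; 0 0 1]
T3·…·T1 = [12/5 9/5 -33/5; 6/5 -8/5 46/5; 0 0 1]
T4·…·T1 = [-12/25 51/25 -267/25; 66/25 32/25 -94/25; 0 0 1]
det M = -6; M⁻¹ = [-16/75 17/50 -1; 11/25 2/25 5; 0 0 1]
M⁻¹ · (-1269/125, 1042/125)ᵀ = (4, 6/5)ᵀ

p = (4, 6/5)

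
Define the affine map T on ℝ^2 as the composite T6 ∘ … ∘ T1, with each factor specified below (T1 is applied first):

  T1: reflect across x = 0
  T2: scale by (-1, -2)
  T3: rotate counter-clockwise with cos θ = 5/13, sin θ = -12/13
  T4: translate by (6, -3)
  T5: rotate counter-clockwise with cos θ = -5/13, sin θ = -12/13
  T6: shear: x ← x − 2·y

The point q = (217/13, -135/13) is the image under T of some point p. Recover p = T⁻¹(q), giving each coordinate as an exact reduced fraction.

p = (-1, -3)

T1 = [-1 0 0; 0 1 0; 0 0 1]
T2·T1 = [1 0 0; 0 -2 0; 0 0 1]
T3·…·T1 = [5/13 -24/13 0; -12/13 -10/13 0; 0 0 1]
T4·…·T1 = [5/13 -24/13 6; -12/13 -10/13 -3; 0 0 1]
T5·…·T1 = [-1 0 -66/13; 0 2 -57/13; 0 0 1]
T6·…·T1 = [-1 -4 48/13; 0 2 -57/13; 0 0 1]
det M = -2; M⁻¹ = [-1 -2 -66/13; 0 1/2 57/26; 0 0 1]
M⁻¹ · (217/13, -135/13)ᵀ = (-1, -3)ᵀ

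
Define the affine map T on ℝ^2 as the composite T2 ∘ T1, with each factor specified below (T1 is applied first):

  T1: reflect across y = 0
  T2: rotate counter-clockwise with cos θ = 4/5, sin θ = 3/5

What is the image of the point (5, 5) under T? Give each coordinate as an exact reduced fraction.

T(p) = (7, -1)

T1 reflect across y = 0: (5, 5) → (5, -5)
T2 rotate counter-clockwise with cos θ = 4/5, sin θ = 3/5: (5, -5) → (7, -1)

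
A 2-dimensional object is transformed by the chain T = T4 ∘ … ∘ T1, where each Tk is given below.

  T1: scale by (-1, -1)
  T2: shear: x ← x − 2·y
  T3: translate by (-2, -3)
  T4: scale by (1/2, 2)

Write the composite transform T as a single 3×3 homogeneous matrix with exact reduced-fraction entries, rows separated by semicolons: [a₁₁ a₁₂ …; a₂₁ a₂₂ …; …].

T1 = [-1 0 0; 0 -1 0; 0 0 1]
T2·T1 = [-1 2 0; 0 -1 0; 0 0 1]
T3·…·T1 = [-1 2 -2; 0 -1 -3; 0 0 1]
T4·…·T1 = [-1/2 1 -1; 0 -2 -6; 0 0 1]

T = [-1/2 1 -1; 0 -2 -6; 0 0 1]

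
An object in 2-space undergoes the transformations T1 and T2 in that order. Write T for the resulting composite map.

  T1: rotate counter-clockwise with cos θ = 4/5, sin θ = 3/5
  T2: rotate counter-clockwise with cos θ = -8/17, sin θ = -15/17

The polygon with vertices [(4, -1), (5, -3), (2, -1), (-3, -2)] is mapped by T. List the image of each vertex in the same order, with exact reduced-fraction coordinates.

T1 rotate counter-clockwise with cos θ = 4/5, sin θ = 3/5: (4, -1) → (19/5, 8/5); (5, -3) → (29/5, 3/5); (2, -1) → (11/5, 2/5); (-3, -2) → (-6/5, -17/5)
T2 rotate counter-clockwise with cos θ = -8/17, sin θ = -15/17: (19/5, 8/5) → (-32/85, -349/85); (29/5, 3/5) → (-11/5, -27/5); (11/5, 2/5) → (-58/85, -181/85); (-6/5, -17/5) → (-207/85, 226/85)

image vertices: (-32/85, -349/85), (-11/5, -27/5), (-58/85, -181/85), (-207/85, 226/85)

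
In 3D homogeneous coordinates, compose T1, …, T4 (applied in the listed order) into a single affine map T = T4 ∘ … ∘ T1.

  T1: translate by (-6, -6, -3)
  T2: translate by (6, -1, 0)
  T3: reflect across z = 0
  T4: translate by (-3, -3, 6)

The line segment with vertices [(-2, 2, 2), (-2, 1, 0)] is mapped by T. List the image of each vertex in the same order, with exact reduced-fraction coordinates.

image vertices: (-5, -8, 7), (-5, -9, 9)

T1 translate by (-6, -6, -3): (-2, 2, 2) → (-8, -4, -1); (-2, 1, 0) → (-8, -5, -3)
T2 translate by (6, -1, 0): (-8, -4, -1) → (-2, -5, -1); (-8, -5, -3) → (-2, -6, -3)
T3 reflect across z = 0: (-2, -5, -1) → (-2, -5, 1); (-2, -6, -3) → (-2, -6, 3)
T4 translate by (-3, -3, 6): (-2, -5, 1) → (-5, -8, 7); (-2, -6, 3) → (-5, -9, 9)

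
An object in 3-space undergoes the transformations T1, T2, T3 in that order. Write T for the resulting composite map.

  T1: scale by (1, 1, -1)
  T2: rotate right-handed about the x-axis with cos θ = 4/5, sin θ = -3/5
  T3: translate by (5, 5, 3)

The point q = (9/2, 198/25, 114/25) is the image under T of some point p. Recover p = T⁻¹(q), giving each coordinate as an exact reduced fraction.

T1 = [1 0 0 0; 0 1 0 0; 0 0 -1 0; 0 0 0 1]
T2·T1 = [1 0 0 0; 0 4/5 -3/5 0; 0 -3/5 -4/5 0; 0 0 0 1]
T3·…·T1 = [1 0 0 5; 0 4/5 -3/5 5; 0 -3/5 -4/5 3; 0 0 0 1]
det M = -1; M⁻¹ = [1 0 0 -5; 0 4/5 -3/5 -11/5; 0 -3/5 -4/5 27/5; 0 0 0 1]
M⁻¹ · (9/2, 198/25, 114/25)ᵀ = (-1/2, 7/5, -3)ᵀ

p = (-1/2, 7/5, -3)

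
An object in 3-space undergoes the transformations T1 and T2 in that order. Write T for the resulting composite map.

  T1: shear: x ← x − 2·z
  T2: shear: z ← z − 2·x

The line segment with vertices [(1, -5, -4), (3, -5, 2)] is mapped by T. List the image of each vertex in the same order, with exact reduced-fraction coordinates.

T1 shear: x ← x − 2·z: (1, -5, -4) → (9, -5, -4); (3, -5, 2) → (-1, -5, 2)
T2 shear: z ← z − 2·x: (9, -5, -4) → (9, -5, -22); (-1, -5, 2) → (-1, -5, 4)

image vertices: (9, -5, -22), (-1, -5, 4)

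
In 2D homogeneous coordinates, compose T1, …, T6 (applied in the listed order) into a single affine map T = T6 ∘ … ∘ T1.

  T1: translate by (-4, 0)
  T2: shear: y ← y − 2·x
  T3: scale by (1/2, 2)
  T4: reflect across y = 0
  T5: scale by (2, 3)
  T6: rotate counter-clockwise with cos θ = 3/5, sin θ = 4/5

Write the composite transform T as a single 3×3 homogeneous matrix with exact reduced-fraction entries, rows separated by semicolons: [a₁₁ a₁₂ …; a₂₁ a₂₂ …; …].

T1 = [1 0 -4; 0 1 0; 0 0 1]
T2·T1 = [1 0 -4; -2 1 8; 0 0 1]
T3·…·T1 = [1/2 0 -2; -4 2 16; 0 0 1]
T4·…·T1 = [1/2 0 -2; 4 -2 -16; 0 0 1]
T5·…·T1 = [1 0 -4; 12 -6 -48; 0 0 1]
T6·…·T1 = [-9 24/5 36; 8 -18/5 -32; 0 0 1]

T = [-9 24/5 36; 8 -18/5 -32; 0 0 1]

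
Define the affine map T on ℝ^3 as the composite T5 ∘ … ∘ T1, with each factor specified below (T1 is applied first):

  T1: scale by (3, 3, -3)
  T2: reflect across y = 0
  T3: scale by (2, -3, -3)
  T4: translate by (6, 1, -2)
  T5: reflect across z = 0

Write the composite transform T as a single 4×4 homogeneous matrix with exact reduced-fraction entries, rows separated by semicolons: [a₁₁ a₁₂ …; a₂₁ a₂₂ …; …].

T = [6 0 0 6; 0 9 0 1; 0 0 -9 2; 0 0 0 1]

T1 = [3 0 0 0; 0 3 0 0; 0 0 -3 0; 0 0 0 1]
T2·T1 = [3 0 0 0; 0 -3 0 0; 0 0 -3 0; 0 0 0 1]
T3·…·T1 = [6 0 0 0; 0 9 0 0; 0 0 9 0; 0 0 0 1]
T4·…·T1 = [6 0 0 6; 0 9 0 1; 0 0 9 -2; 0 0 0 1]
T5·…·T1 = [6 0 0 6; 0 9 0 1; 0 0 -9 2; 0 0 0 1]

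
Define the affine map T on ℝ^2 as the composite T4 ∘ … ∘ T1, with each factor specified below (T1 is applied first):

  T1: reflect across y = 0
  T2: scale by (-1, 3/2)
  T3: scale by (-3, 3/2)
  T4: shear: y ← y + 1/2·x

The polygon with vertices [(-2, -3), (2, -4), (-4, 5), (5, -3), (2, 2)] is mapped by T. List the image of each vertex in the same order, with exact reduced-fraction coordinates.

T1 reflect across y = 0: (-2, -3) → (-2, 3); (2, -4) → (2, 4); (-4, 5) → (-4, -5); (5, -3) → (5, 3); (2, 2) → (2, -2)
T2 scale by (-1, 3/2): (-2, 3) → (2, 9/2); (2, 4) → (-2, 6); (-4, -5) → (4, -15/2); (5, 3) → (-5, 9/2); (2, -2) → (-2, -3)
T3 scale by (-3, 3/2): (2, 9/2) → (-6, 27/4); (-2, 6) → (6, 9); (4, -15/2) → (-12, -45/4); (-5, 9/2) → (15, 27/4); (-2, -3) → (6, -9/2)
T4 shear: y ← y + 1/2·x: (-6, 27/4) → (-6, 15/4); (6, 9) → (6, 12); (-12, -45/4) → (-12, -69/4); (15, 27/4) → (15, 57/4); (6, -9/2) → (6, -3/2)

image vertices: (-6, 15/4), (6, 12), (-12, -69/4), (15, 57/4), (6, -3/2)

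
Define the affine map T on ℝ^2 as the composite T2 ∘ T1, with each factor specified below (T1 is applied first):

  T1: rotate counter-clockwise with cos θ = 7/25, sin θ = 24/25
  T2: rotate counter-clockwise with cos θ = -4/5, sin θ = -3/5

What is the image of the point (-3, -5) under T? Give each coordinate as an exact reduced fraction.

T(p) = (-717/125, 131/125)

T1 rotate counter-clockwise with cos θ = 7/25, sin θ = 24/25: (-3, -5) → (99/25, -107/25)
T2 rotate counter-clockwise with cos θ = -4/5, sin θ = -3/5: (99/25, -107/25) → (-717/125, 131/125)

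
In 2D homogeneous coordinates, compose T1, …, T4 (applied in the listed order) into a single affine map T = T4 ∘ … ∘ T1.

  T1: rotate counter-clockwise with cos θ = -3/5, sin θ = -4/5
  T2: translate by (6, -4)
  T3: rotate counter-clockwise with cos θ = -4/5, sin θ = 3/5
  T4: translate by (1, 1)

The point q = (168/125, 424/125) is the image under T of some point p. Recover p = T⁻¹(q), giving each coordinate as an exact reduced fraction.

T1 = [-3/5 4/5 0; -4/5 -3/5 0; 0 0 1]
T2·T1 = [-3/5 4/5 6; -4/5 -3/5 -4; 0 0 1]
T3·…·T1 = [24/25 -7/25 -12/5; 7/25 24/25 34/5; 0 0 1]
T4·…·T1 = [24/25 -7/25 -7/5; 7/25 24/25 39/5; 0 0 1]
det M = 1; M⁻¹ = [24/25 7/25 -21/25; -7/25 24/25 -197/25; 0 0 1]
M⁻¹ · (168/125, 424/125)ᵀ = (7/5, -5)ᵀ

p = (7/5, -5)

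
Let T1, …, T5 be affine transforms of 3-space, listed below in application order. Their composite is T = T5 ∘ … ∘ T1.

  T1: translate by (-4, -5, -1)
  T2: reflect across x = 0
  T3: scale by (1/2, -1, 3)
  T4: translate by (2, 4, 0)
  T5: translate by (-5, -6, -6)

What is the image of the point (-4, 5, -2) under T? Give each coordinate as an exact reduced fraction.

T1 translate by (-4, -5, -1): (-4, 5, -2) → (-8, 0, -3)
T2 reflect across x = 0: (-8, 0, -3) → (8, 0, -3)
T3 scale by (1/2, -1, 3): (8, 0, -3) → (4, 0, -9)
T4 translate by (2, 4, 0): (4, 0, -9) → (6, 4, -9)
T5 translate by (-5, -6, -6): (6, 4, -9) → (1, -2, -15)

T(p) = (1, -2, -15)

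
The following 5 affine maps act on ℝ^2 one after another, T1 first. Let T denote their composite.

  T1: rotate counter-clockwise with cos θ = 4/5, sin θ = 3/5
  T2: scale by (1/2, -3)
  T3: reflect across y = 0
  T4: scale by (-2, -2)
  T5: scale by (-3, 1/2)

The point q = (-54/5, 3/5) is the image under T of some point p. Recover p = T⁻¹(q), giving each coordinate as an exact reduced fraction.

T1 = [4/5 -3/5 0; 3/5 4/5 0; 0 0 1]
T2·T1 = [2/5 -3/10 0; -9/5 -12/5 0; 0 0 1]
T3·…·T1 = [2/5 -3/10 0; 9/5 12/5 0; 0 0 1]
T4·…·T1 = [-4/5 3/5 0; -18/5 -24/5 0; 0 0 1]
T5·…·T1 = [12/5 -9/5 0; -9/5 -12/5 0; 0 0 1]
det M = -9; M⁻¹ = [4/15 -1/5 0; -1/5 -4/15 0; 0 0 1]
M⁻¹ · (-54/5, 3/5)ᵀ = (-3, 2)ᵀ

p = (-3, 2)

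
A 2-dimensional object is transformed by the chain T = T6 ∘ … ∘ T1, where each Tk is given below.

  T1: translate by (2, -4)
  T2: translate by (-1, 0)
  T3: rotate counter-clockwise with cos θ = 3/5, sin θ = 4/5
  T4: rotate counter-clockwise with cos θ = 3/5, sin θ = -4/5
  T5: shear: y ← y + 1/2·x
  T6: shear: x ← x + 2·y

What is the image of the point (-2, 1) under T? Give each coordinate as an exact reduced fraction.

T1 translate by (2, -4): (-2, 1) → (0, -3)
T2 translate by (-1, 0): (0, -3) → (-1, -3)
T3 rotate counter-clockwise with cos θ = 3/5, sin θ = 4/5: (-1, -3) → (9/5, -13/5)
T4 rotate counter-clockwise with cos θ = 3/5, sin θ = -4/5: (9/5, -13/5) → (-1, -3)
T5 shear: y ← y + 1/2·x: (-1, -3) → (-1, -7/2)
T6 shear: x ← x + 2·y: (-1, -7/2) → (-8, -7/2)

T(p) = (-8, -7/2)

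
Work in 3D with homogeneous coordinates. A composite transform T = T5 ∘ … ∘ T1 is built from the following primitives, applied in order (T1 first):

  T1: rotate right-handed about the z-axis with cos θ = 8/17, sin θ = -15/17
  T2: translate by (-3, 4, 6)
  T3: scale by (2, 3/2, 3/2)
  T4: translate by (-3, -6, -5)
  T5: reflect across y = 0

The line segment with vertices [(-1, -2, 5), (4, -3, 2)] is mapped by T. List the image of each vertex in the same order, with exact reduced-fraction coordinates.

image vertices: (-229/17, 3/34, 23/2), (-179/17, 126/17, 7)

T1 rotate right-handed about the z-axis with cos θ = 8/17, sin θ = -15/17: (-1, -2, 5) → (-38/17, -1/17, 5); (4, -3, 2) → (-13/17, -84/17, 2)
T2 translate by (-3, 4, 6): (-38/17, -1/17, 5) → (-89/17, 67/17, 11); (-13/17, -84/17, 2) → (-64/17, -16/17, 8)
T3 scale by (2, 3/2, 3/2): (-89/17, 67/17, 11) → (-178/17, 201/34, 33/2); (-64/17, -16/17, 8) → (-128/17, -24/17, 12)
T4 translate by (-3, -6, -5): (-178/17, 201/34, 33/2) → (-229/17, -3/34, 23/2); (-128/17, -24/17, 12) → (-179/17, -126/17, 7)
T5 reflect across y = 0: (-229/17, -3/34, 23/2) → (-229/17, 3/34, 23/2); (-179/17, -126/17, 7) → (-179/17, 126/17, 7)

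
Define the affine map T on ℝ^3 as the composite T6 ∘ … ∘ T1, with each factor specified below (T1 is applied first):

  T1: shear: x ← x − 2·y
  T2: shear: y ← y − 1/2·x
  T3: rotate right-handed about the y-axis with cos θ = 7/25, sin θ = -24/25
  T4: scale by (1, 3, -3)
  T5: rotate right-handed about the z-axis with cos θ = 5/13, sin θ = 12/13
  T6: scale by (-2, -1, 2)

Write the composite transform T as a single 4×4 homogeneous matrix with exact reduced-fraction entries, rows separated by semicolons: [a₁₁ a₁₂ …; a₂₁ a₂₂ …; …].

T = [-194/65 748/65 48/65 0; 207/650 -582/325 288/325 0; -144/25 288/25 -42/25 0; 0 0 0 1]

T1 = [1 -2 0 0; 0 1 0 0; 0 0 1 0; 0 0 0 1]
T2·T1 = [1 -2 0 0; -1/2 2 0 0; 0 0 1 0; 0 0 0 1]
T3·…·T1 = [7/25 -14/25 -24/25 0; -1/2 2 0 0; 24/25 -48/25 7/25 0; 0 0 0 1]
T4·…·T1 = [7/25 -14/25 -24/25 0; -3/2 6 0 0; -72/25 144/25 -21/25 0; 0 0 0 1]
T5·…·T1 = [97/65 -374/65 -24/65 0; -207/650 582/325 -288/325 0; -72/25 144/25 -21/25 0; 0 0 0 1]
T6·…·T1 = [-194/65 748/65 48/65 0; 207/650 -582/325 288/325 0; -144/25 288/25 -42/25 0; 0 0 0 1]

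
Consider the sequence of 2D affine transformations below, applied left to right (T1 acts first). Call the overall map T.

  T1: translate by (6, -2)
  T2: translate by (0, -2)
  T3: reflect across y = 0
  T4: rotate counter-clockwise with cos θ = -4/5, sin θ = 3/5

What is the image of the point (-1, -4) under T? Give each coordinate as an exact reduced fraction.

T1 translate by (6, -2): (-1, -4) → (5, -6)
T2 translate by (0, -2): (5, -6) → (5, -8)
T3 reflect across y = 0: (5, -8) → (5, 8)
T4 rotate counter-clockwise with cos θ = -4/5, sin θ = 3/5: (5, 8) → (-44/5, -17/5)

T(p) = (-44/5, -17/5)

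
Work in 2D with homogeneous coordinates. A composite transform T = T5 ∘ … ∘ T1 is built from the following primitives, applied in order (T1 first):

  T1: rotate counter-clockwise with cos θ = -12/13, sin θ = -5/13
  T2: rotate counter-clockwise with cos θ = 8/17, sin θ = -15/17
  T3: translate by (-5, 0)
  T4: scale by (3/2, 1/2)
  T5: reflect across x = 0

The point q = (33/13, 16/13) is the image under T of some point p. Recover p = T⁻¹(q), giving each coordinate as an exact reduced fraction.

T1 = [-12/13 5/13 0; -5/13 -12/13 0; 0 0 1]
T2·T1 = [-171/221 -140/221 0; 140/221 -171/221 0; 0 0 1]
T3·…·T1 = [-171/221 -140/221 -5; 140/221 -171/221 0; 0 0 1]
T4·…·T1 = [-513/442 -210/221 -15/2; 70/221 -171/442 0; 0 0 1]
T5·…·T1 = [513/442 210/221 15/2; 70/221 -171/442 0; 0 0 1]
det M = -3/4; M⁻¹ = [114/221 280/221 -855/221; 280/663 -342/221 -700/221; 0 0 1]
M⁻¹ · (33/13, 16/13)ᵀ = (-1, -4)ᵀ

p = (-1, -4)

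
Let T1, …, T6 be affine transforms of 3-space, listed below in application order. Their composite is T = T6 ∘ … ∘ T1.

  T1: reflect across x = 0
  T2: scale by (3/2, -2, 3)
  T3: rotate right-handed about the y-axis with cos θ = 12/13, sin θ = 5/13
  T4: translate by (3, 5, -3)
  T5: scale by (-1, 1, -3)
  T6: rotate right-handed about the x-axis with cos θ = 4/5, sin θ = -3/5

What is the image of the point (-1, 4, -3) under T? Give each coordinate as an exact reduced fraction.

T(p) = (-12/13, 2469/130, 1971/65)

T1 reflect across x = 0: (-1, 4, -3) → (1, 4, -3)
T2 scale by (3/2, -2, 3): (1, 4, -3) → (3/2, -8, -9)
T3 rotate right-handed about the y-axis with cos θ = 12/13, sin θ = 5/13: (3/2, -8, -9) → (-27/13, -8, -231/26)
T4 translate by (3, 5, -3): (-27/13, -8, -231/26) → (12/13, -3, -309/26)
T5 scale by (-1, 1, -3): (12/13, -3, -309/26) → (-12/13, -3, 927/26)
T6 rotate right-handed about the x-axis with cos θ = 4/5, sin θ = -3/5: (-12/13, -3, 927/26) → (-12/13, 2469/130, 1971/65)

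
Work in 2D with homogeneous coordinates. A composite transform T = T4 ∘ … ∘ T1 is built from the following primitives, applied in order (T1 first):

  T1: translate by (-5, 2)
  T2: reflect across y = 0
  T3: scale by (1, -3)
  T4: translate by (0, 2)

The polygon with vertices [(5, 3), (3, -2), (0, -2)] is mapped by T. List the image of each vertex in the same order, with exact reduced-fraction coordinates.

image vertices: (0, 17), (-2, 2), (-5, 2)

T1 translate by (-5, 2): (5, 3) → (0, 5); (3, -2) → (-2, 0); (0, -2) → (-5, 0)
T2 reflect across y = 0: (0, 5) → (0, -5); (-2, 0) → (-2, 0); (-5, 0) → (-5, 0)
T3 scale by (1, -3): (0, -5) → (0, 15); (-2, 0) → (-2, 0); (-5, 0) → (-5, 0)
T4 translate by (0, 2): (0, 15) → (0, 17); (-2, 0) → (-2, 2); (-5, 0) → (-5, 2)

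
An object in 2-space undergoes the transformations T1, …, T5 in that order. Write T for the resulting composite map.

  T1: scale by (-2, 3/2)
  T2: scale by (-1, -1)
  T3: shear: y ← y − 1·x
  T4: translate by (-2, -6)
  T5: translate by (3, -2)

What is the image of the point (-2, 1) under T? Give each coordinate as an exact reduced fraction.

T1 scale by (-2, 3/2): (-2, 1) → (4, 3/2)
T2 scale by (-1, -1): (4, 3/2) → (-4, -3/2)
T3 shear: y ← y − 1·x: (-4, -3/2) → (-4, 5/2)
T4 translate by (-2, -6): (-4, 5/2) → (-6, -7/2)
T5 translate by (3, -2): (-6, -7/2) → (-3, -11/2)

T(p) = (-3, -11/2)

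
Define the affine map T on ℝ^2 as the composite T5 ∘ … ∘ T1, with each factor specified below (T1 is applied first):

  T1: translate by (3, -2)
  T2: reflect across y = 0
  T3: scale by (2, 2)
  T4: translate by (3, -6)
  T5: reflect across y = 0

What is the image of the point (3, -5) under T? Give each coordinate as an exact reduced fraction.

T(p) = (15, -8)

T1 translate by (3, -2): (3, -5) → (6, -7)
T2 reflect across y = 0: (6, -7) → (6, 7)
T3 scale by (2, 2): (6, 7) → (12, 14)
T4 translate by (3, -6): (12, 14) → (15, 8)
T5 reflect across y = 0: (15, 8) → (15, -8)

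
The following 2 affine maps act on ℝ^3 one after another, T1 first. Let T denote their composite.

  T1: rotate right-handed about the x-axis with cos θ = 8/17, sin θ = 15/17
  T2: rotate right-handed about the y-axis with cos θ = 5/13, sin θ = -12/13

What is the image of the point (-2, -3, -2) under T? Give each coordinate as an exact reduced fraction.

T1 rotate right-handed about the x-axis with cos θ = 8/17, sin θ = 15/17: (-2, -3, -2) → (-2, 6/17, -61/17)
T2 rotate right-handed about the y-axis with cos θ = 5/13, sin θ = -12/13: (-2, 6/17, -61/17) → (562/221, 6/17, -713/221)

T(p) = (562/221, 6/17, -713/221)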